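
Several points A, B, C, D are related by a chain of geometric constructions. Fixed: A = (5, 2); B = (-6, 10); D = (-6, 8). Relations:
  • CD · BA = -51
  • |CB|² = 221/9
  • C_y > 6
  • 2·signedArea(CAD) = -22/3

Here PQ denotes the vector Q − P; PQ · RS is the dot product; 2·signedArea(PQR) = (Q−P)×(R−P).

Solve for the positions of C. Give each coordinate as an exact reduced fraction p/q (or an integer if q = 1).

1. C_x = -7/3  [CD · BA = -51 ∩ 2·signedArea(CAD) = -22/3]
2. C_y = 20/3  [CD · BA = -51 ∩ 2·signedArea(CAD) = -22/3]
   → C = (-7/3, 20/3)

C = (-7/3, 20/3)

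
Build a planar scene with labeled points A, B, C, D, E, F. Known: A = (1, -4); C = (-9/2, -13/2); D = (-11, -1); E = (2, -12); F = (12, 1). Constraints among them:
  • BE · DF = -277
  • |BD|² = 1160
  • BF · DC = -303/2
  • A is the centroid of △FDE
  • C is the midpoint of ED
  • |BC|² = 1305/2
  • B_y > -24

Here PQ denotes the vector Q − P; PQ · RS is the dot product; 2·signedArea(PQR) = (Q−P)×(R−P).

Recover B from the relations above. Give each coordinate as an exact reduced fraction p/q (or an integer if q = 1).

B = (15, -23)

1. B_x = 15  [BE · DF = -277 ∩ BF · DC = -303/2]
2. B_y = -23  [BE · DF = -277 ∩ BF · DC = -303/2]
   → B = (15, -23)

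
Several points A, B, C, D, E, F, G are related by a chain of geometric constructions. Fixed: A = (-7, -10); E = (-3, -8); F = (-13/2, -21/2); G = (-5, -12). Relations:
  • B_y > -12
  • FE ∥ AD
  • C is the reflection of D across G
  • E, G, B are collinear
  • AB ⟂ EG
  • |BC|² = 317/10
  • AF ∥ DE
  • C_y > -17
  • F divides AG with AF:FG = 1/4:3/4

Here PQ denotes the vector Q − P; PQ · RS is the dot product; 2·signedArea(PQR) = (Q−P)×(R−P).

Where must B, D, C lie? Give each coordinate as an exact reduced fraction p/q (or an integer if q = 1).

1. B_x = -23/5  [E, G, B are collinear ∩ AB ⟂ EG]
2. B_y = -56/5  [E, G, B are collinear ∩ AB ⟂ EG]
   → B = (-23/5, -56/5)
3. D_x = -7/2  [AF ∥ DE ∩ FE ∥ AD]
4. D_y = -15/2  [AF ∥ DE ∩ FE ∥ AD]
   → D = (-7/2, -15/2)
5. C_x = -13/2  [C is the reflection of D across G]
6. C_y = -33/2  [C is the reflection of D across G]
   → C = (-13/2, -33/2)

B = (-23/5, -56/5)
C = (-13/2, -33/2)
D = (-7/2, -15/2)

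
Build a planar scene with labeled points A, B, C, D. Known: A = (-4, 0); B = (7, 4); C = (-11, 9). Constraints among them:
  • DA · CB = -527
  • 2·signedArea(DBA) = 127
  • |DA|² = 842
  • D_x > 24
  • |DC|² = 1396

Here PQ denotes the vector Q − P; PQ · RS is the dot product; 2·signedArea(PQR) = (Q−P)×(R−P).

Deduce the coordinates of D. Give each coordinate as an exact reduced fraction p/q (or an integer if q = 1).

D = (25, -1)

1. D_x = 25  [2·signedArea(DBA) = 127 ∩ DA · CB = -527]
2. D_y = -1  [2·signedArea(DBA) = 127 ∩ DA · CB = -527]
   → D = (25, -1)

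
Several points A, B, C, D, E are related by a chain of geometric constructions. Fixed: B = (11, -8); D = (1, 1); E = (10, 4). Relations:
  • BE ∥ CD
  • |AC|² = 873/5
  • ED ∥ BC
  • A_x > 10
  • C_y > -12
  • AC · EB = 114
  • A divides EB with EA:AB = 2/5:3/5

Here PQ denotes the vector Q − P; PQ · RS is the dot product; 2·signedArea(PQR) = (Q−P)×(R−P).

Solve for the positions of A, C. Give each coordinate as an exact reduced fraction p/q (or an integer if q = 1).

A = (52/5, -4/5)
C = (2, -11)

1. A_x = 52/5  [A divides EB with EA:AB = 2/5:3/5]
2. A_y = -4/5  [A divides EB with EA:AB = 2/5:3/5]
   → A = (52/5, -4/5)
3. C_x = 2  [BE ∥ CD ∩ ED ∥ BC]
4. C_y = -11  [BE ∥ CD ∩ ED ∥ BC]
   → C = (2, -11)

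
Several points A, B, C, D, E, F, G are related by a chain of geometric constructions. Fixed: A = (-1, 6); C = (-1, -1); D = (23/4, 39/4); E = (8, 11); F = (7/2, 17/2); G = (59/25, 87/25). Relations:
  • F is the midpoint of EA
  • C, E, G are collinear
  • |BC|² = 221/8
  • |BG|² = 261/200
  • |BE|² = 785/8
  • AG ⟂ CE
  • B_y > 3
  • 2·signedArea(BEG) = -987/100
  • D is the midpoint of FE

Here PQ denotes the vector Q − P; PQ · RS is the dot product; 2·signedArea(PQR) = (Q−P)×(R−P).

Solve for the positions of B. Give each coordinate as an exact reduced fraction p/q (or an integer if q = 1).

B = (5/4, 15/4)

1. B_x = 5/4  [line 188/25·x + -141/25·y + 47/4 = 0 ∩ |BC|² = 221/8]
2. B_y = 15/4  [line 188/25·x + -141/25·y + 47/4 = 0 ∩ |BC|² = 221/8]
   → B = (5/4, 15/4)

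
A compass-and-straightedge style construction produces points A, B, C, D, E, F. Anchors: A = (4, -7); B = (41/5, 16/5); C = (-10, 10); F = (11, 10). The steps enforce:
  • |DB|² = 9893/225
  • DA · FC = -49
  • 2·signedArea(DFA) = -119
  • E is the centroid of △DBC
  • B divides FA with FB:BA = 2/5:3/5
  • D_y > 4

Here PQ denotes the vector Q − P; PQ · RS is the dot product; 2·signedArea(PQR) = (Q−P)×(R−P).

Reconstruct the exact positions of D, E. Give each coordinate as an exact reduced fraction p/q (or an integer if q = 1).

1. D_x = 5/3  [2·signedArea(DFA) = -119 ∩ DA · FC = -49]
2. D_y = 13/3  [2·signedArea(DFA) = -119 ∩ DA · FC = -49]
   → D = (5/3, 13/3)
3. E_x = -2/45  [E is the centroid of △DBC]
4. E_y = 263/45  [E is the centroid of △DBC]
   → E = (-2/45, 263/45)

D = (5/3, 13/3)
E = (-2/45, 263/45)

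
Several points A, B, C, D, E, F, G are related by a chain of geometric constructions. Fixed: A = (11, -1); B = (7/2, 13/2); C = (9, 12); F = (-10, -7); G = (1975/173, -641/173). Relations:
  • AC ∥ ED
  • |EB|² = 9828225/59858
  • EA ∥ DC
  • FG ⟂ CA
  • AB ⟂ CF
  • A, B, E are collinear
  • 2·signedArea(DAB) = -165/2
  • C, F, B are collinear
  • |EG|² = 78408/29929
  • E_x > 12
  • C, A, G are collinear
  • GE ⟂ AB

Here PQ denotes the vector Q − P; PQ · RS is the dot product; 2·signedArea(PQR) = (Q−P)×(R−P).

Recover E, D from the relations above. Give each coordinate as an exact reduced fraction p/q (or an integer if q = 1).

D = (1827/173, 1806/173)
E = (2173/173, -443/173)

1. E_x = 2173/173  [A, B, E are collinear ∩ GE ⟂ AB]
2. E_y = -443/173  [A, B, E are collinear ∩ GE ⟂ AB]
   → E = (2173/173, -443/173)
3. D_x = 1827/173  [EA ∥ DC ∩ AC ∥ ED]
4. D_y = 1806/173  [EA ∥ DC ∩ AC ∥ ED]
   → D = (1827/173, 1806/173)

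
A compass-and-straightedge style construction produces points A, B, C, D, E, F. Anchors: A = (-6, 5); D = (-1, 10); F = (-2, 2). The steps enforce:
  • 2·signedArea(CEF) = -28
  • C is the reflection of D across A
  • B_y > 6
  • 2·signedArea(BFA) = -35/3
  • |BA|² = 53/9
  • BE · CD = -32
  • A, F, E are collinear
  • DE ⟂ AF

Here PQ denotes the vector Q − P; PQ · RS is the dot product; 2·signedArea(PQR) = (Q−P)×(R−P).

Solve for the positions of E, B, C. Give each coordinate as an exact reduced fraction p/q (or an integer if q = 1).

B = (-61/15, 97/15)
C = (-11, 0)
E = (-26/5, 22/5)

1. E_x = -26/5  [A, F, E are collinear ∩ DE ⟂ AF]
2. E_y = 22/5  [A, F, E are collinear ∩ DE ⟂ AF]
   → E = (-26/5, 22/5)
3. C_x = -11  [C is the reflection of D across A]
4. C_y = 0  [C is the reflection of D across A]
   → C = (-11, 0)
5. B_x = -61/15  [2·signedArea(BFA) = -35/3 ∩ BE · CD = -32]
6. B_y = 97/15  [2·signedArea(BFA) = -35/3 ∩ BE · CD = -32]
   → B = (-61/15, 97/15)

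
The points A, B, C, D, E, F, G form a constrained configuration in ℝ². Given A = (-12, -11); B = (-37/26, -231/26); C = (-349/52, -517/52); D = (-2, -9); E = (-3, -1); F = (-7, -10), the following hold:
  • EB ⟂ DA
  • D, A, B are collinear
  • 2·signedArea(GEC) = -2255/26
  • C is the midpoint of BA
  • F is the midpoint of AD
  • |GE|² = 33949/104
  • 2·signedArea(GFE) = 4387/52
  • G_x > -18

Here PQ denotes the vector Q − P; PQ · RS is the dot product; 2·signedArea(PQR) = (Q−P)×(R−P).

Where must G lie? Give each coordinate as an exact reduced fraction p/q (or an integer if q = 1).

G = (-899/52, -627/52)

1. G_x = -899/52  [2·signedArea(GEC) = -2255/26 ∩ 2·signedArea(GFE) = 4387/52]
2. G_y = -627/52  [2·signedArea(GEC) = -2255/26 ∩ 2·signedArea(GFE) = 4387/52]
   → G = (-899/52, -627/52)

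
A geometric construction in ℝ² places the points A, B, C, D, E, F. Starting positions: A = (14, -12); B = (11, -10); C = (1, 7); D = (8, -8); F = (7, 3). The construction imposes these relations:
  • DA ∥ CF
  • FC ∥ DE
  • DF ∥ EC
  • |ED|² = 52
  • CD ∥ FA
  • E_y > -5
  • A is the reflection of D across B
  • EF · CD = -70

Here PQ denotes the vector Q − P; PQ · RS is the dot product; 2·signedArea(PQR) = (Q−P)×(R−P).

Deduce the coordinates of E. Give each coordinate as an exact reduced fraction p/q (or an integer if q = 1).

1. E_x = 2  [DF ∥ EC ∩ FC ∥ DE]
2. E_y = -4  [DF ∥ EC ∩ FC ∥ DE]
   → E = (2, -4)

E = (2, -4)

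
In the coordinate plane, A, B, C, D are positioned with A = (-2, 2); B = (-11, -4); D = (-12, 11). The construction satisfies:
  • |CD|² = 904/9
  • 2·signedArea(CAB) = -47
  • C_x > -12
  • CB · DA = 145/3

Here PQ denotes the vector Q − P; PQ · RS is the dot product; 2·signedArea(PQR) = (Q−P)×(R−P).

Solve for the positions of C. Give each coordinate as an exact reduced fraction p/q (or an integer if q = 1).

C = (-34/3, 1)

1. C_x = -34/3  [2·signedArea(CAB) = -47 ∩ CB · DA = 145/3]
2. C_y = 1  [2·signedArea(CAB) = -47 ∩ CB · DA = 145/3]
   → C = (-34/3, 1)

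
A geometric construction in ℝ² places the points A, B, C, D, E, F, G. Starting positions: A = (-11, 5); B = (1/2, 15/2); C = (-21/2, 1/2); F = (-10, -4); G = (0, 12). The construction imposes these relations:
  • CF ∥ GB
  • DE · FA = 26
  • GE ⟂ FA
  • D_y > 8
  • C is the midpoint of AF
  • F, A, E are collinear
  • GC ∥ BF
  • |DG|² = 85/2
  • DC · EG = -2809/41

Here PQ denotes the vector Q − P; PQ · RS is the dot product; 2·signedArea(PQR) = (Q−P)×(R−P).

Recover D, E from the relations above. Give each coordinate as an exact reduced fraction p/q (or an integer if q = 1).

D = (-11/2, 17/2)
E = (-477/41, 439/41)

1. E_x = -477/41  [F, A, E are collinear ∩ GE ⟂ FA]
2. E_y = 439/41  [F, A, E are collinear ∩ GE ⟂ FA]
   → E = (-477/41, 439/41)
3. D_x = -11/2  [DC · EG = -2809/41 ∩ DE · FA = 26]
4. D_y = 17/2  [DC · EG = -2809/41 ∩ DE · FA = 26]
   → D = (-11/2, 17/2)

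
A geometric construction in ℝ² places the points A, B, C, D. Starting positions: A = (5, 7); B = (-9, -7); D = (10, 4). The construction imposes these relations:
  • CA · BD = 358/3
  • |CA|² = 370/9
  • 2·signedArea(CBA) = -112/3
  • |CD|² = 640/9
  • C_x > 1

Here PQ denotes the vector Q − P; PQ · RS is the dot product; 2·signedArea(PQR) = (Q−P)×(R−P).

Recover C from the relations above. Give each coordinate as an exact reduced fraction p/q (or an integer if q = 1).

C = (2, 4/3)

1. C_x = 2  [2·signedArea(CBA) = -112/3 ∩ CA · BD = 358/3]
2. C_y = 4/3  [2·signedArea(CBA) = -112/3 ∩ CA · BD = 358/3]
   → C = (2, 4/3)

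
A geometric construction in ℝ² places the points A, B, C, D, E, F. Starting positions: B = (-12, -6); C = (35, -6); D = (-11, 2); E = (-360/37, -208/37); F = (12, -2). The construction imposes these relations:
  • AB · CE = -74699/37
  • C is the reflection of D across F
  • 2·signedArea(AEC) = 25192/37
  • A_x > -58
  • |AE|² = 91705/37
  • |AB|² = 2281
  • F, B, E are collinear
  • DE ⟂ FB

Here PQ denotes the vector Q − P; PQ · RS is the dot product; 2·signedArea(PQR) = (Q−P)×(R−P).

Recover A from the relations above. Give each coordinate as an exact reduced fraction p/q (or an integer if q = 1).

1. A_x = -57  [2·signedArea(AEC) = 25192/37 ∩ AB · CE = -74699/37]
2. A_y = 10  [2·signedArea(AEC) = 25192/37 ∩ AB · CE = -74699/37]
   → A = (-57, 10)

A = (-57, 10)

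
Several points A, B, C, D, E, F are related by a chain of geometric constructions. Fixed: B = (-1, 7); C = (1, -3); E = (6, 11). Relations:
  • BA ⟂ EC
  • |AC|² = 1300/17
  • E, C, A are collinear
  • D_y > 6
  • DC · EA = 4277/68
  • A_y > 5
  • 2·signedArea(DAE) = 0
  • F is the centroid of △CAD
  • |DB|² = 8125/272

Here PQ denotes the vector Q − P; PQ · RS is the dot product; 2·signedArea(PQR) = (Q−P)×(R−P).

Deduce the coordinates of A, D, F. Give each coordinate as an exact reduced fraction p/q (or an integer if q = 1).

1. A_x = 67/17  [E, C, A are collinear ∩ BA ⟂ EC]
2. A_y = 89/17  [E, C, A are collinear ∩ BA ⟂ EC]
   → A = (67/17, 89/17)
3. D_x = 303/68  [2·signedArea(DAE) = 0 ∩ DC · EA = 4277/68]
4. D_y = 227/34  [2·signedArea(DAE) = 0 ∩ DC · EA = 4277/68]
   → D = (303/68, 227/34)
5. F_x = 213/68  [F is the centroid of △CAD]
6. F_y = 101/34  [F is the centroid of △CAD]
   → F = (213/68, 101/34)

A = (67/17, 89/17)
D = (303/68, 227/34)
F = (213/68, 101/34)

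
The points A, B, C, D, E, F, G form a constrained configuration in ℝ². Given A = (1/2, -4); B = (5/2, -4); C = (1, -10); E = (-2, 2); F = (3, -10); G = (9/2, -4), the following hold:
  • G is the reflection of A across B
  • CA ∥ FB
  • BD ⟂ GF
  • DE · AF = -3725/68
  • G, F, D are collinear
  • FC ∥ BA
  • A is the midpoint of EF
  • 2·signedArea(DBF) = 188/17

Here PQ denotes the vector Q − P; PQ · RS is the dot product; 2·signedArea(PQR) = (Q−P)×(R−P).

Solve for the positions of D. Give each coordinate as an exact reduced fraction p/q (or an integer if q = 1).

1. D_x = 149/34  [G, F, D are collinear ∩ BD ⟂ GF]
2. D_y = -76/17  [G, F, D are collinear ∩ BD ⟂ GF]
   → D = (149/34, -76/17)

D = (149/34, -76/17)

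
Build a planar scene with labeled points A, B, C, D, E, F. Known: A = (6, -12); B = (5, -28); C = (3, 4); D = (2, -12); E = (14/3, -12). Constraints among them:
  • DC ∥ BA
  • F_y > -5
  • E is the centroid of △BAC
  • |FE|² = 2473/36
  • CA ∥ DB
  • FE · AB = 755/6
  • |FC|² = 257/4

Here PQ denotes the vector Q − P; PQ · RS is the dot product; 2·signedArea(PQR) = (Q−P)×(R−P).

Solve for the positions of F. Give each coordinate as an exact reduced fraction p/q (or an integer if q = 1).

1. F_x = 5/2  [line 1·x + 16·y + 123/2 = 0 ∩ |FC|² = 257/4]
2. F_y = -4  [line 1·x + 16·y + 123/2 = 0 ∩ |FC|² = 257/4]
   → F = (5/2, -4)

F = (5/2, -4)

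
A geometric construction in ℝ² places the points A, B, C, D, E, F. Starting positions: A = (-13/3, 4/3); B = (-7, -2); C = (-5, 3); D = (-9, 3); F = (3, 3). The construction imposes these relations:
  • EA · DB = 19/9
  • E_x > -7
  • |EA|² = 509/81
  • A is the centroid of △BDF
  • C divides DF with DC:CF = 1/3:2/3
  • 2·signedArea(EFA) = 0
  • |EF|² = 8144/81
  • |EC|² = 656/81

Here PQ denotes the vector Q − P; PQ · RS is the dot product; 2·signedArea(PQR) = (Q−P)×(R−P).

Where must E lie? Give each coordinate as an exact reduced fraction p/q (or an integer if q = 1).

1. E_x = -61/9  [2·signedArea(EFA) = 0 ∩ EA · DB = 19/9]
2. E_y = 7/9  [2·signedArea(EFA) = 0 ∩ EA · DB = 19/9]
   → E = (-61/9, 7/9)

E = (-61/9, 7/9)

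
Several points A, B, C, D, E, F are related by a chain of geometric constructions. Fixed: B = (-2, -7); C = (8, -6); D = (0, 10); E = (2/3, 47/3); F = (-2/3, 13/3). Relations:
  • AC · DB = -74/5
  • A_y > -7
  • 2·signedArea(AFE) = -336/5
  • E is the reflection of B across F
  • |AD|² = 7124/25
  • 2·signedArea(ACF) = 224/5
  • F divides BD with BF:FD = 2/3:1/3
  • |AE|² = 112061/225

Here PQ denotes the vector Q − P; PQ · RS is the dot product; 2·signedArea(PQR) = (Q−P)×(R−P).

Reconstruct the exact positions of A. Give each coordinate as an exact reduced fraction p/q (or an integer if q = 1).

1. A_x = 4  [2·signedArea(ACF) = 224/5 ∩ AC · DB = -74/5]
2. A_y = -32/5  [2·signedArea(ACF) = 224/5 ∩ AC · DB = -74/5]
   → A = (4, -32/5)

A = (4, -32/5)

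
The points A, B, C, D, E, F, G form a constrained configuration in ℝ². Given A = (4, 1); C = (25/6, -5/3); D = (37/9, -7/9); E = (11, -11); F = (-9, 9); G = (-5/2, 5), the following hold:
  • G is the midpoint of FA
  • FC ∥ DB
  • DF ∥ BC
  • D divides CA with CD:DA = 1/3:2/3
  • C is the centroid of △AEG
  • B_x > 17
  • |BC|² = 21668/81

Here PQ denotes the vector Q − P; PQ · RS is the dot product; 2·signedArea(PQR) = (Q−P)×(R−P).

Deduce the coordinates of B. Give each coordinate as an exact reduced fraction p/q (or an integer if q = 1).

1. B_x = 311/18  [DF ∥ BC ∩ FC ∥ DB]
2. B_y = -103/9  [DF ∥ BC ∩ FC ∥ DB]
   → B = (311/18, -103/9)

B = (311/18, -103/9)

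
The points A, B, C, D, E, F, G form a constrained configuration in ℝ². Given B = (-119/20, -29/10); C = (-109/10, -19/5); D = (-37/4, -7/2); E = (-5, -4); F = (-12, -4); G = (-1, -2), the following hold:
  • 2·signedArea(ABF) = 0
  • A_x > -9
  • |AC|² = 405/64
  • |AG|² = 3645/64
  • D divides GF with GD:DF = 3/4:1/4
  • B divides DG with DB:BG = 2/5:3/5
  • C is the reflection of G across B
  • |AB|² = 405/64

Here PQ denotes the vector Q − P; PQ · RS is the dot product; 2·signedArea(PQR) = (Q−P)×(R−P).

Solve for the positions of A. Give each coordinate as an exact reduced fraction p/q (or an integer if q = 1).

1. A_x = -337/40  [line 11/10·x + -121/20·y + -11 = 0 ∩ |AC|² = 405/64]
2. A_y = -67/20  [line 11/10·x + -121/20·y + -11 = 0 ∩ |AC|² = 405/64]
   → A = (-337/40, -67/20)

A = (-337/40, -67/20)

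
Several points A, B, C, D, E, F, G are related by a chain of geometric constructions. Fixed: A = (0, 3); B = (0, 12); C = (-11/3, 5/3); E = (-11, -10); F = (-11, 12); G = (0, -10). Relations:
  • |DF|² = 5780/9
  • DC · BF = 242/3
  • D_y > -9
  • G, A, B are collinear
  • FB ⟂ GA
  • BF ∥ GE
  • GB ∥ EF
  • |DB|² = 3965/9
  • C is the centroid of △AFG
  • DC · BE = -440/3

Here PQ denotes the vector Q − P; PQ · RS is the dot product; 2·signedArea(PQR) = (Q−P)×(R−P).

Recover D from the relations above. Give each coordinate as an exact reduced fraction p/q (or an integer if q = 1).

1. D_x = 11/3  [DC · BE = -440/3 ∩ DC · BF = 242/3]
2. D_y = -26/3  [DC · BE = -440/3 ∩ DC · BF = 242/3]
   → D = (11/3, -26/3)

D = (11/3, -26/3)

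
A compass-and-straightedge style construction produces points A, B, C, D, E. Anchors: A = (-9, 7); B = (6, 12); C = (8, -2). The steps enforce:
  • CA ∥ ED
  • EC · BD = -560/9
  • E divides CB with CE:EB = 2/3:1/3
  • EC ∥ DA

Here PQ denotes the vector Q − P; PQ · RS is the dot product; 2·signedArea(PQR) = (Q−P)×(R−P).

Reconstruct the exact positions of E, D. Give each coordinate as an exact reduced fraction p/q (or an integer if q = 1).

D = (-31/3, 49/3)
E = (20/3, 22/3)

1. E_x = 20/3  [E divides CB with CE:EB = 2/3:1/3]
2. E_y = 22/3  [E divides CB with CE:EB = 2/3:1/3]
   → E = (20/3, 22/3)
3. D_x = -31/3  [EC ∥ DA ∩ CA ∥ ED]
4. D_y = 49/3  [EC ∥ DA ∩ CA ∥ ED]
   → D = (-31/3, 49/3)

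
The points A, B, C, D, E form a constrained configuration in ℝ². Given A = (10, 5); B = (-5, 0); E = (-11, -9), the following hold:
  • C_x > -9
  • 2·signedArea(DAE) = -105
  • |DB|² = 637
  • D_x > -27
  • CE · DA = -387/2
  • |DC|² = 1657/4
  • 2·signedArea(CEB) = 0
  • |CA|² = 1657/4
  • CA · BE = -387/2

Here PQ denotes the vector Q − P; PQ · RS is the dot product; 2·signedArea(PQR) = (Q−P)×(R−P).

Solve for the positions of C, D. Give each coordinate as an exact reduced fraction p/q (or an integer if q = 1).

C = (-8, -9/2)
D = (-26, -14)

1. C_x = -8  [2·signedArea(CEB) = 0 ∩ CA · BE = -387/2]
2. C_y = -9/2  [2·signedArea(CEB) = 0 ∩ CA · BE = -387/2]
   → C = (-8, -9/2)
3. D_x = -26  [2·signedArea(DAE) = -105 ∩ CE · DA = -387/2]
4. D_y = -14  [2·signedArea(DAE) = -105 ∩ CE · DA = -387/2]
   → D = (-26, -14)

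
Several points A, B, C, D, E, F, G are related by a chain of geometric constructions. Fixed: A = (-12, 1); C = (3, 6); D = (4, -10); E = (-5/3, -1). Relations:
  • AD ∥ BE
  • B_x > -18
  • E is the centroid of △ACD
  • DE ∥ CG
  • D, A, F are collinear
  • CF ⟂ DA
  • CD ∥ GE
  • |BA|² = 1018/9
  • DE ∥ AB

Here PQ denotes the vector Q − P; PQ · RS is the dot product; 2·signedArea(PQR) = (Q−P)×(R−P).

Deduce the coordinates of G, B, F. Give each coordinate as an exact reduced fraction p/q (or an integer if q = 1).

B = (-53/3, 10)
F = (-1564/377, -1658/377)
G = (-8/3, 15)

1. G_x = -8/3  [CD ∥ GE ∩ DE ∥ CG]
2. G_y = 15  [CD ∥ GE ∩ DE ∥ CG]
   → G = (-8/3, 15)
3. B_x = -53/3  [AD ∥ BE ∩ DE ∥ AB]
4. B_y = 10  [AD ∥ BE ∩ DE ∥ AB]
   → B = (-53/3, 10)
5. F_x = -1564/377  [D, A, F are collinear ∩ CF ⟂ DA]
6. F_y = -1658/377  [D, A, F are collinear ∩ CF ⟂ DA]
   → F = (-1564/377, -1658/377)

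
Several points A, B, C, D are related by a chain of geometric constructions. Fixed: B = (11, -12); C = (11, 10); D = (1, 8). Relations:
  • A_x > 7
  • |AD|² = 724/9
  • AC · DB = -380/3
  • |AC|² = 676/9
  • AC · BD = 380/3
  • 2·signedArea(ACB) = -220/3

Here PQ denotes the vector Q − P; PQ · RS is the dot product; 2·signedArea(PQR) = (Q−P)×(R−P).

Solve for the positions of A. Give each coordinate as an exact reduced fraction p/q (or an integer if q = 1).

1. A_x = 23/3  [AC · DB = -380/3 ∩ 2·signedArea(ACB) = -220/3]
2. A_y = 2  [AC · DB = -380/3 ∩ 2·signedArea(ACB) = -220/3]
   → A = (23/3, 2)

A = (23/3, 2)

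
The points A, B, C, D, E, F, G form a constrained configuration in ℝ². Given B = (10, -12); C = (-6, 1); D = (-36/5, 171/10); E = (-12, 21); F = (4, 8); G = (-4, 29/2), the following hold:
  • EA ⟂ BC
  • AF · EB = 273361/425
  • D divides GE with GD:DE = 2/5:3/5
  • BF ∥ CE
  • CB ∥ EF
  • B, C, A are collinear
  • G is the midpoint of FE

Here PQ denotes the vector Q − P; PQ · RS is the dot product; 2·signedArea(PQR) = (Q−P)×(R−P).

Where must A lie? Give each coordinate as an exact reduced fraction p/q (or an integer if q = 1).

1. A_x = -8246/425  [B, C, A are collinear ∩ EA ⟂ BC]
2. A_y = 5053/425  [B, C, A are collinear ∩ EA ⟂ BC]
   → A = (-8246/425, 5053/425)

A = (-8246/425, 5053/425)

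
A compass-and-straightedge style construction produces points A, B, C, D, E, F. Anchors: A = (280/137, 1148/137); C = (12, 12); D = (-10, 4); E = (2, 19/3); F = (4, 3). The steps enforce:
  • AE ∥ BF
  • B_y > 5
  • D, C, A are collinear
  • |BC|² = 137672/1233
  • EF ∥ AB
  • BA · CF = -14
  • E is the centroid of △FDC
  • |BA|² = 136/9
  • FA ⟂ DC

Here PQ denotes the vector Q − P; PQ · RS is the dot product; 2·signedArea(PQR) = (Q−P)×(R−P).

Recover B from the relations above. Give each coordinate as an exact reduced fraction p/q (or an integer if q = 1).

B = (554/137, 2074/411)

1. B_x = 554/137  [AE ∥ BF ∩ EF ∥ AB]
2. B_y = 2074/411  [AE ∥ BF ∩ EF ∥ AB]
   → B = (554/137, 2074/411)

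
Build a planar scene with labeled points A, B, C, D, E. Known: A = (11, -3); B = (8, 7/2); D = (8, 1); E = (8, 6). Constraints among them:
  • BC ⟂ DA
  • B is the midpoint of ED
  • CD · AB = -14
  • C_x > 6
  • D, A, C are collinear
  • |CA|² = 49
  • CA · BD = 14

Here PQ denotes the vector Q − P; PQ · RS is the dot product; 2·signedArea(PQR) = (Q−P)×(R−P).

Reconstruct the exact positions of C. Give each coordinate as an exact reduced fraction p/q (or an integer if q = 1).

C = (34/5, 13/5)

1. C_x = 34/5  [D, A, C are collinear ∩ BC ⟂ DA]
2. C_y = 13/5  [D, A, C are collinear ∩ BC ⟂ DA]
   → C = (34/5, 13/5)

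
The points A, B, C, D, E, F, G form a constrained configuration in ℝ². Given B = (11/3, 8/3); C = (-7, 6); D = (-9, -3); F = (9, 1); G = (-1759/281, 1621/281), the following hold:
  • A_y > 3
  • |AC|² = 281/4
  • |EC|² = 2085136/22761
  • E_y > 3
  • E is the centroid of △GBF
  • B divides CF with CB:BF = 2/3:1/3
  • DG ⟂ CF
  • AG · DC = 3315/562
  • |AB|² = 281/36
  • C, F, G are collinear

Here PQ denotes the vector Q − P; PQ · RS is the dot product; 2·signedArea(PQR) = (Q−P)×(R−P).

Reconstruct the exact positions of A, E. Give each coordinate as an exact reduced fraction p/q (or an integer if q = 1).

A = (1, 7/2)
E = (5401/2529, 7954/2529)

1. A_x = 1  [line -2·x + -9·y + 67/2 = 0 ∩ |AB|² = 281/36]
2. A_y = 7/2  [line -2·x + -9·y + 67/2 = 0 ∩ |AB|² = 281/36]
   → A = (1, 7/2)
3. E_x = 5401/2529  [E is the centroid of △GBF]
4. E_y = 7954/2529  [E is the centroid of △GBF]
   → E = (5401/2529, 7954/2529)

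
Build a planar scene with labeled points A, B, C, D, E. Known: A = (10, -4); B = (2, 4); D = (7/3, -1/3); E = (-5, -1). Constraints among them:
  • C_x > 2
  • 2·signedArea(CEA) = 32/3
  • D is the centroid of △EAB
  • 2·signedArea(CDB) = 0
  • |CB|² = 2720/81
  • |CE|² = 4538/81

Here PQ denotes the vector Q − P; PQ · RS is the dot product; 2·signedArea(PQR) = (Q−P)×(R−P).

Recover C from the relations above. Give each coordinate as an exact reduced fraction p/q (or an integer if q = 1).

C = (22/9, -16/9)

1. C_x = 22/9  [2·signedArea(CDB) = 0 ∩ 2·signedArea(CEA) = 32/3]
2. C_y = -16/9  [2·signedArea(CDB) = 0 ∩ 2·signedArea(CEA) = 32/3]
   → C = (22/9, -16/9)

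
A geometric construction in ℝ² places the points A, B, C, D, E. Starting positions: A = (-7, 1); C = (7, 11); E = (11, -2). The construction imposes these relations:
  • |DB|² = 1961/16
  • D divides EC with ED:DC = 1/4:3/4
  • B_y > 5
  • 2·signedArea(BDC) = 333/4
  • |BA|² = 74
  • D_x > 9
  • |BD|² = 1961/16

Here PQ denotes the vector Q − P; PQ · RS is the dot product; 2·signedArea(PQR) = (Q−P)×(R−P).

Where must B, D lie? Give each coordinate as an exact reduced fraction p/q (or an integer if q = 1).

B = (0, 6)
D = (10, 5/4)

1. D_x = 10  [D divides EC with ED:DC = 1/4:3/4]
2. D_y = 5/4  [D divides EC with ED:DC = 1/4:3/4]
   → D = (10, 5/4)
3. B_x = 0  [line -39/4·x + -3·y + 18 = 0 ∩ |BD|² = 1961/16]
4. B_y = 6  [line -39/4·x + -3·y + 18 = 0 ∩ |BD|² = 1961/16]
   → B = (0, 6)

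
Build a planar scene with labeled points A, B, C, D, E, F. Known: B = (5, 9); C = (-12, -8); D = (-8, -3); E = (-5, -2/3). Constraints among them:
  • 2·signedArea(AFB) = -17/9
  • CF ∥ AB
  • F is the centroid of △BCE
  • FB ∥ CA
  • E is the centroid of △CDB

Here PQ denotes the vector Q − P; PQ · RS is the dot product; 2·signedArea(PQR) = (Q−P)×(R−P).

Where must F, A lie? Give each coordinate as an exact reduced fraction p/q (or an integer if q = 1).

A = (-3, 8/9)
F = (-4, 1/9)

1. F_x = -4  [F is the centroid of △BCE]
2. F_y = 1/9  [F is the centroid of △BCE]
   → F = (-4, 1/9)
3. A_x = -3  [CF ∥ AB ∩ FB ∥ CA]
4. A_y = 8/9  [CF ∥ AB ∩ FB ∥ CA]
   → A = (-3, 8/9)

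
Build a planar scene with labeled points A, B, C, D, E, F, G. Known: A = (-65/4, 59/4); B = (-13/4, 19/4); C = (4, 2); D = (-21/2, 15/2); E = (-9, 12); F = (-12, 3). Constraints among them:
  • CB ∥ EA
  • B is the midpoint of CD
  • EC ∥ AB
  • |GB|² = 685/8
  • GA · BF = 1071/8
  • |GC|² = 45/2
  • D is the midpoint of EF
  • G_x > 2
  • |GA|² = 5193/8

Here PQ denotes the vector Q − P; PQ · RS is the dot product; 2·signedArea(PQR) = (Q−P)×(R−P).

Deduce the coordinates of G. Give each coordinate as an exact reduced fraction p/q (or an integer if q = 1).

G = (5/2, -5/2)

1. G_x = 5/2  [line 35/4·x + 7/4·y + -35/2 = 0 ∩ |GB|² = 685/8]
2. G_y = -5/2  [line 35/4·x + 7/4·y + -35/2 = 0 ∩ |GB|² = 685/8]
   → G = (5/2, -5/2)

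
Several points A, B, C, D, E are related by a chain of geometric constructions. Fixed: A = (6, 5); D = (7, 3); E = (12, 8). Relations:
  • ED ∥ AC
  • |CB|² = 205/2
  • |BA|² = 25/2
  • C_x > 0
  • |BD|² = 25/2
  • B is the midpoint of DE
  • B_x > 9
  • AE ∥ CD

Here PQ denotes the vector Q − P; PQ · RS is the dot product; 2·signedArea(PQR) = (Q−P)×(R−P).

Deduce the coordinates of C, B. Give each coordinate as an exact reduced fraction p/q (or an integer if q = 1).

1. C_x = 1  [AE ∥ CD ∩ ED ∥ AC]
2. C_y = 0  [AE ∥ CD ∩ ED ∥ AC]
   → C = (1, 0)
3. B_x = 19/2  [B is the midpoint of DE]
4. B_y = 11/2  [B is the midpoint of DE]
   → B = (19/2, 11/2)

B = (19/2, 11/2)
C = (1, 0)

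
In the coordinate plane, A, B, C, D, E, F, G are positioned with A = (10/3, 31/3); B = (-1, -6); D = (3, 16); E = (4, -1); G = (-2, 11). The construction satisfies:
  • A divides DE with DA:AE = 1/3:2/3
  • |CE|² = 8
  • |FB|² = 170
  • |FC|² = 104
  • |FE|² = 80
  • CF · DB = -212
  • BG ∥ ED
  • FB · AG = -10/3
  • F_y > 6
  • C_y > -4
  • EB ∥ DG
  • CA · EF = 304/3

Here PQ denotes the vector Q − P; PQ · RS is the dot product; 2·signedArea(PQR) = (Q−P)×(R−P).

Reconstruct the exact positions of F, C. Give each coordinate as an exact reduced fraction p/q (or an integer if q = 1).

C = (2, -3)
F = (0, 7)

1. F_x = 0  [line 16/3·x + -2/3·y + 14/3 = 0 ∩ |FE|² = 80]
2. F_y = 7  [line 16/3·x + -2/3·y + 14/3 = 0 ∩ |FE|² = 80]
   → F = (0, 7)
3. C_x = 2  [CA · EF = 304/3 ∩ CF · DB = -212]
4. C_y = -3  [CA · EF = 304/3 ∩ CF · DB = -212]
   → C = (2, -3)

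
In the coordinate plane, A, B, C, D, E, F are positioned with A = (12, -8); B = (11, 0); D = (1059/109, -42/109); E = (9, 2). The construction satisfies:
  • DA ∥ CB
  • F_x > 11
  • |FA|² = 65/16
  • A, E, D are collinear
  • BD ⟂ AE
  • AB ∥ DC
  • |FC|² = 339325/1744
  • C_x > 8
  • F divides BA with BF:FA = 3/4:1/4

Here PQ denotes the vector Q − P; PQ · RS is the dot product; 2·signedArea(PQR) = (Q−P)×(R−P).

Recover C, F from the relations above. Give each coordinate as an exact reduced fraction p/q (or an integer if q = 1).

1. C_x = 950/109  [DA ∥ CB ∩ AB ∥ DC]
2. C_y = 830/109  [DA ∥ CB ∩ AB ∥ DC]
   → C = (950/109, 830/109)
3. F_x = 47/4  [F divides BA with BF:FA = 3/4:1/4]
4. F_y = -6  [F divides BA with BF:FA = 3/4:1/4]
   → F = (47/4, -6)

C = (950/109, 830/109)
F = (47/4, -6)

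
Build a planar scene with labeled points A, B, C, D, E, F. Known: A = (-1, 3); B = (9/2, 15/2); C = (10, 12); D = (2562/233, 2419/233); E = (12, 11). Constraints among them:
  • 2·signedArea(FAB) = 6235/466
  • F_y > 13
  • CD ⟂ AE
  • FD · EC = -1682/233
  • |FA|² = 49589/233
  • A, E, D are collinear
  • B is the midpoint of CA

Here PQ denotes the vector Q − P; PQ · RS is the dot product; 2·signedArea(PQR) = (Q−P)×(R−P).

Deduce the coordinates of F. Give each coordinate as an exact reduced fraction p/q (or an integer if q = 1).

F = (2098/233, 3173/233)

1. F_x = 2098/233  [2·signedArea(FAB) = 6235/466 ∩ FD · EC = -1682/233]
2. F_y = 3173/233  [2·signedArea(FAB) = 6235/466 ∩ FD · EC = -1682/233]
   → F = (2098/233, 3173/233)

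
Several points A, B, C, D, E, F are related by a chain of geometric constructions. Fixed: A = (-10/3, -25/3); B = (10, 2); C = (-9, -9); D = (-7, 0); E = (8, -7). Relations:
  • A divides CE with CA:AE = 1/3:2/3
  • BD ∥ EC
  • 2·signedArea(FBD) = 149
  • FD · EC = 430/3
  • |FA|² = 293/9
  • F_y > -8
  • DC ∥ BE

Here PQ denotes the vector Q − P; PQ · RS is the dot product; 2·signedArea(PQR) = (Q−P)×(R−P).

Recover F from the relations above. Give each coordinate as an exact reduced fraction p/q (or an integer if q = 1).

1. F_x = 7/3  [FD · EC = 430/3 ∩ 2·signedArea(FBD) = 149]
2. F_y = -23/3  [FD · EC = 430/3 ∩ 2·signedArea(FBD) = 149]
   → F = (7/3, -23/3)

F = (7/3, -23/3)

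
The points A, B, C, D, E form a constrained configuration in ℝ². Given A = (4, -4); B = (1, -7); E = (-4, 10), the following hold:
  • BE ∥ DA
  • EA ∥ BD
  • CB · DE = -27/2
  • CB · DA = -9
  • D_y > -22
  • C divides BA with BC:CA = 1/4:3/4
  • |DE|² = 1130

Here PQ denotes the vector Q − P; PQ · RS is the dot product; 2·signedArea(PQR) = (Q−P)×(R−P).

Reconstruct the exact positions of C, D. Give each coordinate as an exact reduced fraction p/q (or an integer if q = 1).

C = (7/4, -25/4)
D = (9, -21)

1. C_x = 7/4  [C divides BA with BC:CA = 1/4:3/4]
2. C_y = -25/4  [C divides BA with BC:CA = 1/4:3/4]
   → C = (7/4, -25/4)
3. D_x = 9  [BE ∥ DA ∩ EA ∥ BD]
4. D_y = -21  [BE ∥ DA ∩ EA ∥ BD]
   → D = (9, -21)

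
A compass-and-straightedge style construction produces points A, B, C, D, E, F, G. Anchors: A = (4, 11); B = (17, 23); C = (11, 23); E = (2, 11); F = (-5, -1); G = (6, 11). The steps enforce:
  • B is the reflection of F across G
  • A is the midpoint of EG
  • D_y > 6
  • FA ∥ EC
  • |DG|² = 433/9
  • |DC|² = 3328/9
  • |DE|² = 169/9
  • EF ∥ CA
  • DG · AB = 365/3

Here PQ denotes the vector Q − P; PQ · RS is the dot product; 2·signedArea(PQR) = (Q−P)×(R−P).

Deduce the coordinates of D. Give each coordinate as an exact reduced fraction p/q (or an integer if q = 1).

1. D_x = 1/3  [line -13·x + -12·y + 265/3 = 0 ∩ |DG|² = 433/9]
2. D_y = 7  [line -13·x + -12·y + 265/3 = 0 ∩ |DG|² = 433/9]
   → D = (1/3, 7)

D = (1/3, 7)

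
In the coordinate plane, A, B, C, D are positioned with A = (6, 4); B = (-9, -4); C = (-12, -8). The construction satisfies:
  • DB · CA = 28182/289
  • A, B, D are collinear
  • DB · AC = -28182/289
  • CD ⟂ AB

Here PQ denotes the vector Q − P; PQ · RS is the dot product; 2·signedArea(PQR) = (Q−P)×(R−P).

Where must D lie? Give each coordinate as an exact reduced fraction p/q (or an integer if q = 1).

D = (-3756/289, -1772/289)

1. D_x = -3756/289  [A, B, D are collinear ∩ CD ⟂ AB]
2. D_y = -1772/289  [A, B, D are collinear ∩ CD ⟂ AB]
   → D = (-3756/289, -1772/289)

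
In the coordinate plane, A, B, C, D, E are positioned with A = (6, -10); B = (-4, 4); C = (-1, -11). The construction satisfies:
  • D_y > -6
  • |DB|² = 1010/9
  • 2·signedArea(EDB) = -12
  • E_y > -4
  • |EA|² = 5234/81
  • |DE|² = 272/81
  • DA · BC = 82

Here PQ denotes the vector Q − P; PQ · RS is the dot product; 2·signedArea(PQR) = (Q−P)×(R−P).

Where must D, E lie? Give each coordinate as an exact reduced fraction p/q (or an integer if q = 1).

1. D_x = 1/3  [line -3·x + 15·y + 86 = 0 ∩ |DB|² = 1010/9]
2. D_y = -17/3  [line -3·x + 15·y + 86 = 0 ∩ |DB|² = 1010/9]
   → D = (1/3, -17/3)
3. E_x = 7/9  [line -29/3·x + -13/3·y + -28/3 = 0 ∩ |DE|² = 272/81]
4. E_y = -35/9  [line -29/3·x + -13/3·y + -28/3 = 0 ∩ |DE|² = 272/81]
   → E = (7/9, -35/9)

D = (1/3, -17/3)
E = (7/9, -35/9)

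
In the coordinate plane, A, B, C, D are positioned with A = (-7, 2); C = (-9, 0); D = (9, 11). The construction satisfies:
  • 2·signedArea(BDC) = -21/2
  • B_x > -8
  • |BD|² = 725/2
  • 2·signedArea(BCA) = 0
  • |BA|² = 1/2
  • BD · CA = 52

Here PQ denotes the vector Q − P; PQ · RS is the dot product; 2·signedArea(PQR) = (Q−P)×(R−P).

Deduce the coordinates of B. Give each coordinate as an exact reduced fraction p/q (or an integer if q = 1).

B = (-15/2, 3/2)

1. B_x = -15/2  [2·signedArea(BCA) = 0 ∩ BD · CA = 52]
2. B_y = 3/2  [2·signedArea(BCA) = 0 ∩ BD · CA = 52]
   → B = (-15/2, 3/2)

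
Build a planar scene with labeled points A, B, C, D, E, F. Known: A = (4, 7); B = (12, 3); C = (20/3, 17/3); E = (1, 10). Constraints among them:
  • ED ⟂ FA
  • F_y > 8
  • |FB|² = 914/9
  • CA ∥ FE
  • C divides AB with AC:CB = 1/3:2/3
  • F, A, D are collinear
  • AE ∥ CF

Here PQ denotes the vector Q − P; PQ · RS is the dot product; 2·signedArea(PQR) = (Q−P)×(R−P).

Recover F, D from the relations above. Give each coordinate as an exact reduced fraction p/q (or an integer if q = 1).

D = (43/13, 136/13)
F = (11/3, 26/3)

1. F_x = 11/3  [CA ∥ FE ∩ AE ∥ CF]
2. F_y = 26/3  [CA ∥ FE ∩ AE ∥ CF]
   → F = (11/3, 26/3)
3. D_x = 43/13  [F, A, D are collinear ∩ ED ⟂ FA]
4. D_y = 136/13  [F, A, D are collinear ∩ ED ⟂ FA]
   → D = (43/13, 136/13)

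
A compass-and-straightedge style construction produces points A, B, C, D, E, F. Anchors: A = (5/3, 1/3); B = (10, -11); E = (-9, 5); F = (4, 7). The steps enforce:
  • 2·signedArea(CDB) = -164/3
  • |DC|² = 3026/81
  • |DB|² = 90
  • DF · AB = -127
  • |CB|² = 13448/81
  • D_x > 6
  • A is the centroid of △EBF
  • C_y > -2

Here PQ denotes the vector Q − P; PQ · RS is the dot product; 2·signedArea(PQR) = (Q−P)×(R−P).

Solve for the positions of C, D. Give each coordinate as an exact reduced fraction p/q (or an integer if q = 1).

C = (8/9, -17/9)
D = (7, -2)

1. D_x = 7  [line -25/3·x + 34/3·y + 81 = 0 ∩ |DB|² = 90]
2. D_y = -2  [line -25/3·x + 34/3·y + 81 = 0 ∩ |DB|² = 90]
   → D = (7, -2)
3. C_x = 8/9  [line 9·x + 3·y + -7/3 = 0 ∩ |CB|² = 13448/81]
4. C_y = -17/9  [line 9·x + 3·y + -7/3 = 0 ∩ |CB|² = 13448/81]
   → C = (8/9, -17/9)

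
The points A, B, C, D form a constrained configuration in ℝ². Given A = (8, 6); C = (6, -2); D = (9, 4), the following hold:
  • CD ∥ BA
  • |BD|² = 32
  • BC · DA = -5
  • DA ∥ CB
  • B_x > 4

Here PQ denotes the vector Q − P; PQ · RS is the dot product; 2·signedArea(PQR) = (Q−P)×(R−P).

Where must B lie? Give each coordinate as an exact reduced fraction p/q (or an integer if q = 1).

1. B_x = 5  [CD ∥ BA ∩ DA ∥ CB]
2. B_y = 0  [CD ∥ BA ∩ DA ∥ CB]
   → B = (5, 0)

B = (5, 0)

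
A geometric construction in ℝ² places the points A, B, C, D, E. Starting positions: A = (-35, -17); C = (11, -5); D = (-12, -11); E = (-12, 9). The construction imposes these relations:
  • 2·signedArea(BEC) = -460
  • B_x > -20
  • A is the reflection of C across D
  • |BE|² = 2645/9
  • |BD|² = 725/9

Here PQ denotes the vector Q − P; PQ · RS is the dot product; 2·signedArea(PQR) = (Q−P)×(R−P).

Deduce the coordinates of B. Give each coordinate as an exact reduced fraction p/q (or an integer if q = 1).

B = (-59/3, -19/3)

1. B_x = -59/3  [line 14·x + 23·y + 421 = 0 ∩ |BE|² = 2645/9]
2. B_y = -19/3  [line 14·x + 23·y + 421 = 0 ∩ |BE|² = 2645/9]
   → B = (-59/3, -19/3)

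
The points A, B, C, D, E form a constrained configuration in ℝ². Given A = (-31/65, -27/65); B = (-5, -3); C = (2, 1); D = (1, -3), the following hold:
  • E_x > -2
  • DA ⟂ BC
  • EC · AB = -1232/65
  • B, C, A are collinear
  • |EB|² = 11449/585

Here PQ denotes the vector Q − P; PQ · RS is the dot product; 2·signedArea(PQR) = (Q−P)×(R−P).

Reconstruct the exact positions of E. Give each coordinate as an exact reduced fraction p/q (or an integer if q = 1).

E = (-226/195, -157/195)

1. E_x = -226/195  [line 294/65·x + 168/65·y + 476/65 = 0 ∩ |EB|² = 11449/585]
2. E_y = -157/195  [line 294/65·x + 168/65·y + 476/65 = 0 ∩ |EB|² = 11449/585]
   → E = (-226/195, -157/195)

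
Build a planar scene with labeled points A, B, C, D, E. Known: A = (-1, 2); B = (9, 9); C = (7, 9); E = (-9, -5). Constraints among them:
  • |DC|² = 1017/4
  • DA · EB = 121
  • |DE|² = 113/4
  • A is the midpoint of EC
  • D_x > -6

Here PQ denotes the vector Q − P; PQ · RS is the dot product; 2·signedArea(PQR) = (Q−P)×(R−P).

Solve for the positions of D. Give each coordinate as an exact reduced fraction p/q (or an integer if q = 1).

1. D_x = -5  [line -18·x + -14·y + -111 = 0 ∩ |DC|² = 1017/4]
2. D_y = -3/2  [line -18·x + -14·y + -111 = 0 ∩ |DC|² = 1017/4]
   → D = (-5, -3/2)

D = (-5, -3/2)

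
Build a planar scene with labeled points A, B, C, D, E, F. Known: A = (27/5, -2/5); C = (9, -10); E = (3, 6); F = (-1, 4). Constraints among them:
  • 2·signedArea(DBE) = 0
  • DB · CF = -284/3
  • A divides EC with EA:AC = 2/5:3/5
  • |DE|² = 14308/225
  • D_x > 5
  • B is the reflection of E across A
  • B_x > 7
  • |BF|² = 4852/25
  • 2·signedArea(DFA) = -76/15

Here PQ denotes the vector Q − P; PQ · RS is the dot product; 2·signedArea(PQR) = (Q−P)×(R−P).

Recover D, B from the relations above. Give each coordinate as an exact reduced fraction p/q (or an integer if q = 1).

1. D_x = 29/5  [line 22/5·x + 32/5·y + -242/15 = 0 ∩ |DE|² = 14308/225]
2. D_y = -22/15  [line 22/5·x + 32/5·y + -242/15 = 0 ∩ |DE|² = 14308/225]
   → D = (29/5, -22/15)
3. B_x = 39/5  [2·signedArea(DBE) = 0 ∩ B is the reflection of E across A]
4. B_y = -34/5  [2·signedArea(DBE) = 0 ∩ B is the reflection of E across A]
   → B = (39/5, -34/5)

B = (39/5, -34/5)
D = (29/5, -22/15)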